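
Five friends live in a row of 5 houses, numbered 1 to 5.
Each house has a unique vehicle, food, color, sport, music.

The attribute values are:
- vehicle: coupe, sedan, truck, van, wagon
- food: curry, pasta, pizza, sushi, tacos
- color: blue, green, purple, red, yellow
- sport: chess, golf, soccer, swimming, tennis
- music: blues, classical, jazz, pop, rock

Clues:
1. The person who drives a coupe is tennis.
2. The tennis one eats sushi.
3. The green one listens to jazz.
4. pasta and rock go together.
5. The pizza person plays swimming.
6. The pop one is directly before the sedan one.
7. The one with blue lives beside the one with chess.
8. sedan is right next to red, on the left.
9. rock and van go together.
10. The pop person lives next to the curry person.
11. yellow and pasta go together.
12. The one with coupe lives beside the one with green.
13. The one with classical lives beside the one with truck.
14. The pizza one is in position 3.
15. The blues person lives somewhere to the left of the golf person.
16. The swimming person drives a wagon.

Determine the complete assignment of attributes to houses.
Solution:

House | Vehicle | Food | Color | Sport | Music
----------------------------------------------
  1   | coupe | sushi | blue | tennis | pop
  2   | sedan | curry | green | chess | jazz
  3   | wagon | pizza | red | swimming | classical
  4   | truck | tacos | purple | soccer | blues
  5   | van | pasta | yellow | golf | rock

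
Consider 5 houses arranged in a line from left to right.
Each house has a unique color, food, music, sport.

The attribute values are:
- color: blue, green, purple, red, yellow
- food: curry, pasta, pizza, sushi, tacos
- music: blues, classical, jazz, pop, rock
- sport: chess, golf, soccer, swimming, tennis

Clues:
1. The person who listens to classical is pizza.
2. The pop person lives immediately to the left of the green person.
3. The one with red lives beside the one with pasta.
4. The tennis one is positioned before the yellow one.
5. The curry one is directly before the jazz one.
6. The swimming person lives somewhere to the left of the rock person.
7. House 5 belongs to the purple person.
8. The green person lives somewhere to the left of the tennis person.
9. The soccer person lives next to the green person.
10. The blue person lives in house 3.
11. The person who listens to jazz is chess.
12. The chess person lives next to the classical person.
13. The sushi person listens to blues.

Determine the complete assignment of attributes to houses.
Solution:

House | Color | Food | Music | Sport
------------------------------------
  1   | red | curry | pop | soccer
  2   | green | pasta | jazz | chess
  3   | blue | pizza | classical | tennis
  4   | yellow | sushi | blues | swimming
  5   | purple | tacos | rock | golf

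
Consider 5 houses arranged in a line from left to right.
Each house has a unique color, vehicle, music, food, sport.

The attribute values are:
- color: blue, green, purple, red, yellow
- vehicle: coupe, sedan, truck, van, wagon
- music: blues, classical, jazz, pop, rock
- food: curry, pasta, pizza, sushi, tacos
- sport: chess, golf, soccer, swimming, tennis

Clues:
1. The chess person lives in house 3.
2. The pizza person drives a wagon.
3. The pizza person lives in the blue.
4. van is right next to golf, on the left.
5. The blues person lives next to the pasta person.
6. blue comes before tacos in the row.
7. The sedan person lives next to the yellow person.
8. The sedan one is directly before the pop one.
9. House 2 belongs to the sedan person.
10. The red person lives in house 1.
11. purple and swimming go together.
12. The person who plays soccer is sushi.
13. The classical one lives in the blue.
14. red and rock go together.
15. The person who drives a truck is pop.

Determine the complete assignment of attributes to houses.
Solution:

House | Color | Vehicle | Music | Food | Sport
----------------------------------------------
  1   | red | van | rock | sushi | soccer
  2   | green | sedan | blues | curry | golf
  3   | yellow | truck | pop | pasta | chess
  4   | blue | wagon | classical | pizza | tennis
  5   | purple | coupe | jazz | tacos | swimming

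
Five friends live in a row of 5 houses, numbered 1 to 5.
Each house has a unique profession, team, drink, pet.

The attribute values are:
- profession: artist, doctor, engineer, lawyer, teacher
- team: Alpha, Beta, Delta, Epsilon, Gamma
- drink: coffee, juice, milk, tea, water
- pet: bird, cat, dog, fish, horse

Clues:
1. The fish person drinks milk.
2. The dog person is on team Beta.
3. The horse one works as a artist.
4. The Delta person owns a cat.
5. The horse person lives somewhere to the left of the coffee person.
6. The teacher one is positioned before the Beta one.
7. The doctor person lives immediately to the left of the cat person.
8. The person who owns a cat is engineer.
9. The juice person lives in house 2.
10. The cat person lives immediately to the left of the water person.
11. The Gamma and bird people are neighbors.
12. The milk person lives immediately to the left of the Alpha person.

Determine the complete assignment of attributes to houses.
Solution:

House | Profession | Team | Drink | Pet
---------------------------------------
  1   | teacher | Gamma | milk | fish
  2   | doctor | Alpha | juice | bird
  3   | engineer | Delta | tea | cat
  4   | artist | Epsilon | water | horse
  5   | lawyer | Beta | coffee | dog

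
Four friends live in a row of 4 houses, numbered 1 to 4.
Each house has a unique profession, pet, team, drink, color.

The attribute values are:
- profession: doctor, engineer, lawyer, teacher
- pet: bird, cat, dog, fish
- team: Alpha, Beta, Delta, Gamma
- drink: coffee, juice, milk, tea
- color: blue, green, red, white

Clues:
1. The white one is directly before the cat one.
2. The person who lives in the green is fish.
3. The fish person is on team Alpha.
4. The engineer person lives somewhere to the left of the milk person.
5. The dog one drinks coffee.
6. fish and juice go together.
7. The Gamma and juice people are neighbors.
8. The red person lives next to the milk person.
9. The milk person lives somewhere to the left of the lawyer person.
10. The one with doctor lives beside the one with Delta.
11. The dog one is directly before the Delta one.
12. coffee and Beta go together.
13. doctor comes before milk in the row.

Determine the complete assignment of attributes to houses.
Solution:

House | Profession | Pet | Team | Drink | Color
-----------------------------------------------
  1   | doctor | dog | Beta | coffee | white
  2   | engineer | cat | Delta | tea | red
  3   | teacher | bird | Gamma | milk | blue
  4   | lawyer | fish | Alpha | juice | green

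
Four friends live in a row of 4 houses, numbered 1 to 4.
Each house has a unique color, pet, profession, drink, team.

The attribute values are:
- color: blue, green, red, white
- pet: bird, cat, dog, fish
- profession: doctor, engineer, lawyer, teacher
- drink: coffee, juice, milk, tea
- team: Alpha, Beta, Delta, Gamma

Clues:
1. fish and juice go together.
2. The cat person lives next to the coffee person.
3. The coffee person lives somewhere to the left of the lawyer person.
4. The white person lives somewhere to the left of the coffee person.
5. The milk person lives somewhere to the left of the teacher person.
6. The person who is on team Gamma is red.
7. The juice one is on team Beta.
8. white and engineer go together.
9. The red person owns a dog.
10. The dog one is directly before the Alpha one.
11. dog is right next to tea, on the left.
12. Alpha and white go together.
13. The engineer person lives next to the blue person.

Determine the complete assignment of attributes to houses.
Solution:

House | Color | Pet | Profession | Drink | Team
-----------------------------------------------
  1   | red | dog | doctor | milk | Gamma
  2   | white | cat | engineer | tea | Alpha
  3   | blue | bird | teacher | coffee | Delta
  4   | green | fish | lawyer | juice | Beta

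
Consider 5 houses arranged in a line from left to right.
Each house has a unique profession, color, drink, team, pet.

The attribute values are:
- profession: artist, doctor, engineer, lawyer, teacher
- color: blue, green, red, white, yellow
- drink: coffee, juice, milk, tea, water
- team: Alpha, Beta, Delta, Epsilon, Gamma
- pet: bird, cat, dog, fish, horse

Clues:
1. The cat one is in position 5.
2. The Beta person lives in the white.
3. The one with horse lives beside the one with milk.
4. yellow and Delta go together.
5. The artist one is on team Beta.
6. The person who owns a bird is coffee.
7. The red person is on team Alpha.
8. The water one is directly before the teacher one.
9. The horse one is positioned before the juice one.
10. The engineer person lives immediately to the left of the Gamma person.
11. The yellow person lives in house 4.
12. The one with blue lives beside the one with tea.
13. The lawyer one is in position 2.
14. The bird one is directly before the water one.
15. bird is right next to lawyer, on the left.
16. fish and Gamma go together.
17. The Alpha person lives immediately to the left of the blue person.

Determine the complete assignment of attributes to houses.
Solution:

House | Profession | Color | Drink | Team | Pet
-----------------------------------------------
  1   | engineer | red | coffee | Alpha | bird
  2   | lawyer | blue | water | Gamma | fish
  3   | teacher | green | tea | Epsilon | horse
  4   | doctor | yellow | milk | Delta | dog
  5   | artist | white | juice | Beta | cat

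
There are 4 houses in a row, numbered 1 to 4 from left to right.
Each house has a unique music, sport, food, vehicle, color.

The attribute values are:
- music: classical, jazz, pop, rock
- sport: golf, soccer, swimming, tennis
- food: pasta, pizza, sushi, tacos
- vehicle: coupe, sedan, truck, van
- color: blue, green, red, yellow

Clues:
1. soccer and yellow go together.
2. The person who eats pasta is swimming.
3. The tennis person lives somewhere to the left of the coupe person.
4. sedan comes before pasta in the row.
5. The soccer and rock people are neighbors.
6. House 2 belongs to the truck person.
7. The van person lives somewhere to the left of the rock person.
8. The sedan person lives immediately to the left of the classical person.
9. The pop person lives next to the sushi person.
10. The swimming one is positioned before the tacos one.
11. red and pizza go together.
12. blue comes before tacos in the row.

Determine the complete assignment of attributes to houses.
Solution:

House | Music | Sport | Food | Vehicle | Color
----------------------------------------------
  1   | jazz | tennis | pizza | sedan | red
  2   | classical | swimming | pasta | truck | blue
  3   | pop | soccer | tacos | van | yellow
  4   | rock | golf | sushi | coupe | green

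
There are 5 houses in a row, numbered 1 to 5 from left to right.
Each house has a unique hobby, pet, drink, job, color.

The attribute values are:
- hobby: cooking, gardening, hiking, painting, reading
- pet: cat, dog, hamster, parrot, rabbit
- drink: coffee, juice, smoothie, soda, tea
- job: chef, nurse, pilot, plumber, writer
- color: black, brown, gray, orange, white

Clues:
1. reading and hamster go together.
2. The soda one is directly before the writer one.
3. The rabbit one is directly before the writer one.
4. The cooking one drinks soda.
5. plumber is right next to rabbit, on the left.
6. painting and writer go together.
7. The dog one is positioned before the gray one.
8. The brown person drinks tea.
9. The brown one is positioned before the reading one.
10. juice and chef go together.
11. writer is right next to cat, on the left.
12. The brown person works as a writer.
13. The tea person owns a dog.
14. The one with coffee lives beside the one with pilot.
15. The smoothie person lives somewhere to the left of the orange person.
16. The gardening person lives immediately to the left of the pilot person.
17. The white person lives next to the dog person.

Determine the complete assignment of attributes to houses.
Solution:

House | Hobby | Pet | Drink | Job | Color
-----------------------------------------
  1   | gardening | parrot | coffee | plumber | black
  2   | cooking | rabbit | soda | pilot | white
  3   | painting | dog | tea | writer | brown
  4   | hiking | cat | smoothie | nurse | gray
  5   | reading | hamster | juice | chef | orange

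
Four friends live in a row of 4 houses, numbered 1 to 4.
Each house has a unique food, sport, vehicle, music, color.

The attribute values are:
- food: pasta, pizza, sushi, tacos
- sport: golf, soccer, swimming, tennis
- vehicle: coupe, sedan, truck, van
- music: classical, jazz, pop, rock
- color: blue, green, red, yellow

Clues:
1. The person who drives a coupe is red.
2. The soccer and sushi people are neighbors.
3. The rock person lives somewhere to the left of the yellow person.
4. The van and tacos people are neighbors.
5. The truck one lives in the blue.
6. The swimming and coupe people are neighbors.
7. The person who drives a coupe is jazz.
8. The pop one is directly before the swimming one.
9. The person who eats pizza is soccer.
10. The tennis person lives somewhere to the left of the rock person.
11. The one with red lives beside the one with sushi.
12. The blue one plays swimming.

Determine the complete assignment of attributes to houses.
Solution:

House | Food | Sport | Vehicle | Music | Color
----------------------------------------------
  1   | pasta | tennis | van | pop | green
  2   | tacos | swimming | truck | rock | blue
  3   | pizza | soccer | coupe | jazz | red
  4   | sushi | golf | sedan | classical | yellow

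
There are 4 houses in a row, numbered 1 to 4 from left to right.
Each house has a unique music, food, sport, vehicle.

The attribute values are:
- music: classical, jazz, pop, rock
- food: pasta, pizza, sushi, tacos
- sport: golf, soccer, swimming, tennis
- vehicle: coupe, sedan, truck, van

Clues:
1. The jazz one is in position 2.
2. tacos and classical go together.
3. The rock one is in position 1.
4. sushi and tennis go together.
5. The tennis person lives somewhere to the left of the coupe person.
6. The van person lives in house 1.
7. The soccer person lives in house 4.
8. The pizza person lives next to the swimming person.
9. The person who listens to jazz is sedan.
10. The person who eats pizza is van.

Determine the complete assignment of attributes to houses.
Solution:

House | Music | Food | Sport | Vehicle
--------------------------------------
  1   | rock | pizza | golf | van
  2   | jazz | pasta | swimming | sedan
  3   | pop | sushi | tennis | truck
  4   | classical | tacos | soccer | coupe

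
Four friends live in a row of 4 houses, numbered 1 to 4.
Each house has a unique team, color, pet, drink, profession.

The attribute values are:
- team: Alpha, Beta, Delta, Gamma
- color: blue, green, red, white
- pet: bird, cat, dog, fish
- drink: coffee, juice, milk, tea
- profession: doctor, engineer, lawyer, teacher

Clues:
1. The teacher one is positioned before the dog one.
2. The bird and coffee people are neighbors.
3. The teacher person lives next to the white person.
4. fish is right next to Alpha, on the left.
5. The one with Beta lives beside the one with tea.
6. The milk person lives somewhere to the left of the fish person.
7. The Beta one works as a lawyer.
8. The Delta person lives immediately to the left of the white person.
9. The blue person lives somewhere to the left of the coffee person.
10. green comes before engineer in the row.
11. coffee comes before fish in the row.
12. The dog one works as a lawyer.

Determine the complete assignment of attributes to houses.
Solution:

House | Team | Color | Pet | Drink | Profession
-----------------------------------------------
  1   | Delta | blue | bird | milk | teacher
  2   | Beta | white | dog | coffee | lawyer
  3   | Gamma | green | fish | tea | doctor
  4   | Alpha | red | cat | juice | engineer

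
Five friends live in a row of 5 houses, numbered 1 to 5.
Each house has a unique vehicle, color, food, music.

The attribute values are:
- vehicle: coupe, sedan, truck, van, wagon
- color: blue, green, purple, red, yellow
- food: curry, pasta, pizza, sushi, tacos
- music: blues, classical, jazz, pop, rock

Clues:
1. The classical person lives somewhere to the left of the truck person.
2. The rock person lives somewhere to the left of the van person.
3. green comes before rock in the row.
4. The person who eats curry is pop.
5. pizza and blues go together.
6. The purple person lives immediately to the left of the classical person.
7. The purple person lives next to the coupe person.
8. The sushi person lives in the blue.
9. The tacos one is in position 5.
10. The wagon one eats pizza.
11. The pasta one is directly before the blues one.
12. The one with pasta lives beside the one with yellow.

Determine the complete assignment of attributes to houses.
Solution:

House | Vehicle | Color | Food | Music
--------------------------------------
  1   | sedan | purple | curry | pop
  2   | coupe | green | pasta | classical
  3   | wagon | yellow | pizza | blues
  4   | truck | blue | sushi | rock
  5   | van | red | tacos | jazz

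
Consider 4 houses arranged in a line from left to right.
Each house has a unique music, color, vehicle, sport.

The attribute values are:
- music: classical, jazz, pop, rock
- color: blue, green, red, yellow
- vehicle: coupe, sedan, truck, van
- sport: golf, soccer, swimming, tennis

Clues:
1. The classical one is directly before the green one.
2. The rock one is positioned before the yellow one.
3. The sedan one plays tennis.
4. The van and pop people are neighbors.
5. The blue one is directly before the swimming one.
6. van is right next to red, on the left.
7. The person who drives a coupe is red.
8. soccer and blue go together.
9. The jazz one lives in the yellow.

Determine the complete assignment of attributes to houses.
Solution:

House | Music | Color | Vehicle | Sport
---------------------------------------
  1   | classical | blue | truck | soccer
  2   | rock | green | van | swimming
  3   | pop | red | coupe | golf
  4   | jazz | yellow | sedan | tennis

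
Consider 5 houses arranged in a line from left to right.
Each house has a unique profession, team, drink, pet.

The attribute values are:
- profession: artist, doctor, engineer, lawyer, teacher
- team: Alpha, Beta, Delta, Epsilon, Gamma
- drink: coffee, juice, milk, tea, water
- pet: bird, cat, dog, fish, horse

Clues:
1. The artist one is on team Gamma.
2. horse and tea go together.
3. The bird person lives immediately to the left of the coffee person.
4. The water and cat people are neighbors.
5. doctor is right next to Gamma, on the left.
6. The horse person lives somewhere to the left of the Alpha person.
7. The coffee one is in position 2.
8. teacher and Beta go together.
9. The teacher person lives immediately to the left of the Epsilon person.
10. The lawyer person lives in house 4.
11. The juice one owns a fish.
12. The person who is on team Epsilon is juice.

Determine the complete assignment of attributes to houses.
Solution:

House | Profession | Team | Drink | Pet
---------------------------------------
  1   | doctor | Delta | water | bird
  2   | artist | Gamma | coffee | cat
  3   | teacher | Beta | tea | horse
  4   | lawyer | Epsilon | juice | fish
  5   | engineer | Alpha | milk | dog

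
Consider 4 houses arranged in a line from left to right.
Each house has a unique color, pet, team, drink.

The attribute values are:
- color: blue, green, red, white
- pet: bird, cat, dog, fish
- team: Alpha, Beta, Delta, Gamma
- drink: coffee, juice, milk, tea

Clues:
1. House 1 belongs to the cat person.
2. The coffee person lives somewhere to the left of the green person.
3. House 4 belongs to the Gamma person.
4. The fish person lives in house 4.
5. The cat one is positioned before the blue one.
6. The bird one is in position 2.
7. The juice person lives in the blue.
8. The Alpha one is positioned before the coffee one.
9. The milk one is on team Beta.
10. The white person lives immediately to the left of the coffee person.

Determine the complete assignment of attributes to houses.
Solution:

House | Color | Pet | Team | Drink
----------------------------------
  1   | white | cat | Alpha | tea
  2   | red | bird | Delta | coffee
  3   | green | dog | Beta | milk
  4   | blue | fish | Gamma | juice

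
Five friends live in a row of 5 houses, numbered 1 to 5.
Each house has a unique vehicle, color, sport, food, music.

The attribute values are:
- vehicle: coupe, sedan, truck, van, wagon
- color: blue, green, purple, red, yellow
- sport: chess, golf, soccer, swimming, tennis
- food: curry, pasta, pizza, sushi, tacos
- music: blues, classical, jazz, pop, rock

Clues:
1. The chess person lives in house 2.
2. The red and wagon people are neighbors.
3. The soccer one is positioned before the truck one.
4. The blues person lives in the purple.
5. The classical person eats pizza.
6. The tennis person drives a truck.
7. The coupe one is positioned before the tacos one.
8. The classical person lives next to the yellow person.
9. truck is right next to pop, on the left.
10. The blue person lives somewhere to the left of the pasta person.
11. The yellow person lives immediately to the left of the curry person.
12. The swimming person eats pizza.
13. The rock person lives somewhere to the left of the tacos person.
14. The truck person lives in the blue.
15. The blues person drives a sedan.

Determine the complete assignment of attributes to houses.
Solution:

House | Vehicle | Color | Sport | Food | Music
----------------------------------------------
  1   | coupe | red | swimming | pizza | classical
  2   | wagon | yellow | chess | sushi | rock
  3   | sedan | purple | soccer | curry | blues
  4   | truck | blue | tennis | tacos | jazz
  5   | van | green | golf | pasta | pop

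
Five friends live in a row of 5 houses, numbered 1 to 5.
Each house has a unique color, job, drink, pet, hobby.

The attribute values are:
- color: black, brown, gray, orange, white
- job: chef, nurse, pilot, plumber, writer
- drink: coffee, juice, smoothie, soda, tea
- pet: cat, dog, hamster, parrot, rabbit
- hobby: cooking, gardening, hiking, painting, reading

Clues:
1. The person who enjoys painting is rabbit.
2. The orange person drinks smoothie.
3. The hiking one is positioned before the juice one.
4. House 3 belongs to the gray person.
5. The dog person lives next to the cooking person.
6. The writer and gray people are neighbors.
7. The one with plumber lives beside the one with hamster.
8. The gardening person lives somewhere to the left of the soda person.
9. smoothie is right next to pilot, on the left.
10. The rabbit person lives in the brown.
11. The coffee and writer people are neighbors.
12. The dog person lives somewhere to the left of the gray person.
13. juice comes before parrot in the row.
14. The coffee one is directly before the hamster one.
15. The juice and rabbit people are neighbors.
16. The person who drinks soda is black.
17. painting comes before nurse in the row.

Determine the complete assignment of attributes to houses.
Solution:

House | Color | Job | Drink | Pet | Hobby
-----------------------------------------
  1   | white | plumber | coffee | dog | hiking
  2   | orange | writer | smoothie | hamster | cooking
  3   | gray | pilot | juice | cat | gardening
  4   | brown | chef | tea | rabbit | painting
  5   | black | nurse | soda | parrot | reading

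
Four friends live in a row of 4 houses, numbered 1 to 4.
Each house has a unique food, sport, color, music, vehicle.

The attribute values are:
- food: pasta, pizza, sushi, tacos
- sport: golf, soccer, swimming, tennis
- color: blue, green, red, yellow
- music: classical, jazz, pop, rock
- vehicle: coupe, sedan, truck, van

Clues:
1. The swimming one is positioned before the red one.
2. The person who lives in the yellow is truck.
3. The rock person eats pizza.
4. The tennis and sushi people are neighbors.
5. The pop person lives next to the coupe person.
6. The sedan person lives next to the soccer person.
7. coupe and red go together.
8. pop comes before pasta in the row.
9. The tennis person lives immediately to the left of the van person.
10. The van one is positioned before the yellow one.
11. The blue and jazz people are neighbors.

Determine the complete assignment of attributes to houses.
Solution:

House | Food | Sport | Color | Music | Vehicle
----------------------------------------------
  1   | pizza | tennis | blue | rock | sedan
  2   | sushi | soccer | green | jazz | van
  3   | tacos | swimming | yellow | pop | truck
  4   | pasta | golf | red | classical | coupe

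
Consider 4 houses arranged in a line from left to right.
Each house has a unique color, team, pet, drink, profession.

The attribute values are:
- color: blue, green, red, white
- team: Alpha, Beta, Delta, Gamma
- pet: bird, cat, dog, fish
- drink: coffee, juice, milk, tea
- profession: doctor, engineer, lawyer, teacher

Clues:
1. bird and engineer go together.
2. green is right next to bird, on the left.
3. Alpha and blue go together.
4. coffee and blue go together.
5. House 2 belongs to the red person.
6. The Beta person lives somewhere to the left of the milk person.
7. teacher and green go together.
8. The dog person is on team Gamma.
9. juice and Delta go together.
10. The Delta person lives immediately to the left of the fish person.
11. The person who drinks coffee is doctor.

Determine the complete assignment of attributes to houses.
Solution:

House | Color | Team | Pet | Drink | Profession
-----------------------------------------------
  1   | green | Beta | cat | tea | teacher
  2   | red | Delta | bird | juice | engineer
  3   | blue | Alpha | fish | coffee | doctor
  4   | white | Gamma | dog | milk | lawyer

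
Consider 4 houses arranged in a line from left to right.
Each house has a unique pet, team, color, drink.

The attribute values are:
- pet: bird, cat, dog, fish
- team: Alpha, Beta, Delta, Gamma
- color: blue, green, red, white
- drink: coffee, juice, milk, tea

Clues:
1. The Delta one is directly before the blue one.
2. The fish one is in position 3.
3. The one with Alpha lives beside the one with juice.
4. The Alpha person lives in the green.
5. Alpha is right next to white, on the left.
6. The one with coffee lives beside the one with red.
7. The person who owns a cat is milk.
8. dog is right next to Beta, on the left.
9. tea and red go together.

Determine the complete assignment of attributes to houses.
Solution:

House | Pet | Team | Color | Drink
----------------------------------
  1   | cat | Alpha | green | milk
  2   | dog | Delta | white | juice
  3   | fish | Beta | blue | coffee
  4   | bird | Gamma | red | tea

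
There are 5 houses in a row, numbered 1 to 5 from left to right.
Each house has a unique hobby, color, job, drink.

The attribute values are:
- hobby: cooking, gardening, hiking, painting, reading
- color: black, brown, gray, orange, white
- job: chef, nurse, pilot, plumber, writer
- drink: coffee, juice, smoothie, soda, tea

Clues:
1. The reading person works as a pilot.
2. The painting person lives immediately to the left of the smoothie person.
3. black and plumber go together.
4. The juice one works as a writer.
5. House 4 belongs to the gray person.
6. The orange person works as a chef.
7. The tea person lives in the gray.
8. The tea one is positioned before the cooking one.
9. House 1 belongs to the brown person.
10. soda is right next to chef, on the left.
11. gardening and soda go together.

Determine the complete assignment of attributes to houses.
Solution:

House | Hobby | Color | Job | Drink
-----------------------------------
  1   | gardening | brown | nurse | soda
  2   | painting | orange | chef | coffee
  3   | hiking | black | plumber | smoothie
  4   | reading | gray | pilot | tea
  5   | cooking | white | writer | juice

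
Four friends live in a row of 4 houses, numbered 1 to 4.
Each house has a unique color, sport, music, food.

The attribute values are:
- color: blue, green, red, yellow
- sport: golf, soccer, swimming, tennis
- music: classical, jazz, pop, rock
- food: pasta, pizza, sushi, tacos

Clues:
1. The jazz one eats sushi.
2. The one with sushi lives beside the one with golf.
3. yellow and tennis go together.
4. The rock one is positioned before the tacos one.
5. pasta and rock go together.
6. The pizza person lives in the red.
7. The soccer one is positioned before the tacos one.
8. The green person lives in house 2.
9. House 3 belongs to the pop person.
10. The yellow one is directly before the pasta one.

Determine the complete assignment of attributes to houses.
Solution:

House | Color | Sport | Music | Food
------------------------------------
  1   | yellow | tennis | jazz | sushi
  2   | green | golf | rock | pasta
  3   | red | soccer | pop | pizza
  4   | blue | swimming | classical | tacos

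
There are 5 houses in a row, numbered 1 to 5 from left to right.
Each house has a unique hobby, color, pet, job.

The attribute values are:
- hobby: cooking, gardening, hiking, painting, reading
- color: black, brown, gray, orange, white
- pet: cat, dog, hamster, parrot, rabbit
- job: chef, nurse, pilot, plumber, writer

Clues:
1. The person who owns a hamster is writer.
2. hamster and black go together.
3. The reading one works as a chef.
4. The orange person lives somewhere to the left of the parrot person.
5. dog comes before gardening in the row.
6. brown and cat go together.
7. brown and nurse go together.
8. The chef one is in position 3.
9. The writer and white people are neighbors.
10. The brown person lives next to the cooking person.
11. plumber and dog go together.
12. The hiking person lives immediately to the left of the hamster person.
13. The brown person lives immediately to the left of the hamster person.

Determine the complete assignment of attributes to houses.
Solution:

House | Hobby | Color | Pet | Job
---------------------------------
  1   | hiking | brown | cat | nurse
  2   | cooking | black | hamster | writer
  3   | reading | white | rabbit | chef
  4   | painting | orange | dog | plumber
  5   | gardening | gray | parrot | pilot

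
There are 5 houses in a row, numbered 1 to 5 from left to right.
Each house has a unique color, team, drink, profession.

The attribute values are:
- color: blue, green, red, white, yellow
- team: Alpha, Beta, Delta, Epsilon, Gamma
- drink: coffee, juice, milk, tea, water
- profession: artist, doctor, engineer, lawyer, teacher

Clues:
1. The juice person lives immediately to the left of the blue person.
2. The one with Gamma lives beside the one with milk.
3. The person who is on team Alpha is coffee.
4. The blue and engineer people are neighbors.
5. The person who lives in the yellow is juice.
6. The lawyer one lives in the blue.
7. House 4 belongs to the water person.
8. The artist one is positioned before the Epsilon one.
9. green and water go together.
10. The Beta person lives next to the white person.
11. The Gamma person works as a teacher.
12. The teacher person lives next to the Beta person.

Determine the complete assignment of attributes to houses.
Solution:

House | Color | Team | Drink | Profession
-----------------------------------------
  1   | yellow | Gamma | juice | teacher
  2   | blue | Beta | milk | lawyer
  3   | white | Alpha | coffee | engineer
  4   | green | Delta | water | artist
  5   | red | Epsilon | tea | doctor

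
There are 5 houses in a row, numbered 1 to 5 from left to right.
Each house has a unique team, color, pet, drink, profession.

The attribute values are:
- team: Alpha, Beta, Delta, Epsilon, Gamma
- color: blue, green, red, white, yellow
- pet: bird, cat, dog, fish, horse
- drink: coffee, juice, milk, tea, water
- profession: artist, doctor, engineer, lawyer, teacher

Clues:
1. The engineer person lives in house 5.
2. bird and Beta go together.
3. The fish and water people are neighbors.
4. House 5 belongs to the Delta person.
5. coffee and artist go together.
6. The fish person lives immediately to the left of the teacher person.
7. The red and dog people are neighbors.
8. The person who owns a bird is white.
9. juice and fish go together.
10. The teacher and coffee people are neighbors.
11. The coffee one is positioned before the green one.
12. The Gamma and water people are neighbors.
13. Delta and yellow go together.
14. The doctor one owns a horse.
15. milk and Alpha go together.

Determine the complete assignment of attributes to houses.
Solution:

House | Team | Color | Pet | Drink | Profession
-----------------------------------------------
  1   | Gamma | red | fish | juice | lawyer
  2   | Epsilon | blue | dog | water | teacher
  3   | Beta | white | bird | coffee | artist
  4   | Alpha | green | horse | milk | doctor
  5   | Delta | yellow | cat | tea | engineer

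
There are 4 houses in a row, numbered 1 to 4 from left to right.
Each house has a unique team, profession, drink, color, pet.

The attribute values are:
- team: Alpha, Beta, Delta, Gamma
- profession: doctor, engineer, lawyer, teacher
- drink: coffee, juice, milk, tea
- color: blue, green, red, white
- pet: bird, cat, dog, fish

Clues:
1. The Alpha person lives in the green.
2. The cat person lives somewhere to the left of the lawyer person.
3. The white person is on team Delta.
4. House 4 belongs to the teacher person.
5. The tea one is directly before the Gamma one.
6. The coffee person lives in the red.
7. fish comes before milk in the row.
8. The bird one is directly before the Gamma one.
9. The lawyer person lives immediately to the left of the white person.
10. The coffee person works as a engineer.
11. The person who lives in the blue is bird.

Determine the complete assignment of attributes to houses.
Solution:

House | Team | Profession | Drink | Color | Pet
-----------------------------------------------
  1   | Beta | doctor | tea | blue | bird
  2   | Gamma | engineer | coffee | red | cat
  3   | Alpha | lawyer | juice | green | fish
  4   | Delta | teacher | milk | white | dog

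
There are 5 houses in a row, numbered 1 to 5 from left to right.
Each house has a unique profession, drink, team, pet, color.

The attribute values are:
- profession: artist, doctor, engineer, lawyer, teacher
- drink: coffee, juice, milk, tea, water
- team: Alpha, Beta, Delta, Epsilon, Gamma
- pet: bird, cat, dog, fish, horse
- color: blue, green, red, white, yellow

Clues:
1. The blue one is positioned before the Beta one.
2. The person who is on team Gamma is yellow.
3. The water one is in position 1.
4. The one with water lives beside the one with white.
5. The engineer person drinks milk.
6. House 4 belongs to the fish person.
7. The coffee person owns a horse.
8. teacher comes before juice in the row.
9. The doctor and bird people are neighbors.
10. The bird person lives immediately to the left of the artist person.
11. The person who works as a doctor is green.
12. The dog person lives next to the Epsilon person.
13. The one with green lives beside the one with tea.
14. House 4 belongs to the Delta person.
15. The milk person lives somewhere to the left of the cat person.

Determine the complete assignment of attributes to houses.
Solution:

House | Profession | Drink | Team | Pet | Color
-----------------------------------------------
  1   | doctor | water | Alpha | dog | green
  2   | teacher | tea | Epsilon | bird | white
  3   | artist | coffee | Gamma | horse | yellow
  4   | engineer | milk | Delta | fish | blue
  5   | lawyer | juice | Beta | cat | red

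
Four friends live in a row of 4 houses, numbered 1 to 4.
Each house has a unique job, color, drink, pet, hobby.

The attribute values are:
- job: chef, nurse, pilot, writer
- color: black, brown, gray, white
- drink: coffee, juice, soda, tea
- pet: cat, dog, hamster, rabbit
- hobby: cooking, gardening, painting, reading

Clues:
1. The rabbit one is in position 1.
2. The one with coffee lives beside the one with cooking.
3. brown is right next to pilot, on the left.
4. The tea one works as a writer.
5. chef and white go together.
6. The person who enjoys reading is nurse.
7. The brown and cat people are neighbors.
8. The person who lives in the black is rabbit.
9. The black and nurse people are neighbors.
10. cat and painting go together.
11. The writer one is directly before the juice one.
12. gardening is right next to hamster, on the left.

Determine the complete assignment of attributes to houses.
Solution:

House | Job | Color | Drink | Pet | Hobby
-----------------------------------------
  1   | writer | black | tea | rabbit | gardening
  2   | nurse | brown | juice | hamster | reading
  3   | pilot | gray | coffee | cat | painting
  4   | chef | white | soda | dog | cooking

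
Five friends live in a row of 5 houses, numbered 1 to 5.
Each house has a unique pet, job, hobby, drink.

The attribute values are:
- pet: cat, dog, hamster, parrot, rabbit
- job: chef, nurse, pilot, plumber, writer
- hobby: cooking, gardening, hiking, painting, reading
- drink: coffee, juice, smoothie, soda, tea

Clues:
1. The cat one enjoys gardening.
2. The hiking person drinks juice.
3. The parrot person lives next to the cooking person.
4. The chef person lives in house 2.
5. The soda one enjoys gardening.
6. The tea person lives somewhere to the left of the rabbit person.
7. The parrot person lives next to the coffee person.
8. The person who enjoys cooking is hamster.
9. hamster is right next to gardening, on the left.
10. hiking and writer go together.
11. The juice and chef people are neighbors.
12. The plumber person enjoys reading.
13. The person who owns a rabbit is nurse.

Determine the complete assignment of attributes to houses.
Solution:

House | Pet | Job | Hobby | Drink
---------------------------------
  1   | parrot | writer | hiking | juice
  2   | hamster | chef | cooking | coffee
  3   | cat | pilot | gardening | soda
  4   | dog | plumber | reading | tea
  5   | rabbit | nurse | painting | smoothie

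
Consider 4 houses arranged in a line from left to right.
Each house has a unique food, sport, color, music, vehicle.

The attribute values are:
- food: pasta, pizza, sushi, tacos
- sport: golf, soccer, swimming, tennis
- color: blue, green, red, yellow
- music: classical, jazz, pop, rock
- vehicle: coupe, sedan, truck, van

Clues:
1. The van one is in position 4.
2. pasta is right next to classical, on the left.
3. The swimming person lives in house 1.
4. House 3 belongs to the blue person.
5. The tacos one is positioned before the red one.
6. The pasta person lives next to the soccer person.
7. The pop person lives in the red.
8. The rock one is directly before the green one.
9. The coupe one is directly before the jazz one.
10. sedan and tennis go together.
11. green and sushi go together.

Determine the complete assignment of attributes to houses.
Solution:

House | Food | Sport | Color | Music | Vehicle
----------------------------------------------
  1   | pasta | swimming | yellow | rock | truck
  2   | sushi | soccer | green | classical | coupe
  3   | tacos | tennis | blue | jazz | sedan
  4   | pizza | golf | red | pop | van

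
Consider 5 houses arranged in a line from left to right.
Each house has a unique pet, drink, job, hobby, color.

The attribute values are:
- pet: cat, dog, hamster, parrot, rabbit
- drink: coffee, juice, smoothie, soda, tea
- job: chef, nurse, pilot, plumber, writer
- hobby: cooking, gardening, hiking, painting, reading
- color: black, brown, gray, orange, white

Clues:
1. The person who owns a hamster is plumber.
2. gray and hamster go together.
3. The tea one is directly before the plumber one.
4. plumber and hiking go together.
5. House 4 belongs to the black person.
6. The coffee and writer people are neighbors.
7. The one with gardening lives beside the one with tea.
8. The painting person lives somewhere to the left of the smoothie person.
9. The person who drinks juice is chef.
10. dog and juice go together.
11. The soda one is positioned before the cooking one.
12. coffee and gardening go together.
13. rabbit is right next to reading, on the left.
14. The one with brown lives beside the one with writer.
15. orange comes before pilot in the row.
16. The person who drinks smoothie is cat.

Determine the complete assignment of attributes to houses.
Solution:

House | Pet | Drink | Job | Hobby | Color
-----------------------------------------
  1   | rabbit | coffee | nurse | gardening | brown
  2   | parrot | tea | writer | reading | orange
  3   | hamster | soda | plumber | hiking | gray
  4   | dog | juice | chef | painting | black
  5   | cat | smoothie | pilot | cooking | white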